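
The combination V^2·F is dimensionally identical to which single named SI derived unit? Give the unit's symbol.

V = W/A (potential = power per current),
    = kg·m²·s⁻³·A⁻¹.
So V² = kg²·m⁴·s⁻⁶·A⁻².
F = C/V (capacitance = charge per voltage),
    = A·s/(kg·m²·s⁻³·A⁻¹) (substituting C and V),
    = kg⁻¹·m⁻²·s⁴·A².
Combining: V²·F = (kg²·m⁴·s⁻⁶·A⁻²) · (kg⁻¹·m⁻²·s⁴·A²) = kg·m²·s⁻².
kg·m²·s⁻² is the base-SI form of the joule.

J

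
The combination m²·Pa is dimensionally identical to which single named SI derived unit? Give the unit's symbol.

Pa = kg·m⁻¹·s⁻².
Combining: m²·Pa = m² · (kg·m⁻¹·s⁻²) = kg·m·s⁻².
kg·m·s⁻² is the base-SI form of the newton.

N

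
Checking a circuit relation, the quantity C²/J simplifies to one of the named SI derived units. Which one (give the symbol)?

F

C = s·A.
So C² = s²·A².
J = kg·m²·s⁻².
So J⁻¹ = kg⁻¹·m⁻²·s².
Combining: C²·J⁻¹ = (s²·A²) · (kg⁻¹·m⁻²·s²) = kg⁻¹·m⁻²·s⁴·A².
kg⁻¹·m⁻²·s⁴·A² is the base-SI form of the farad.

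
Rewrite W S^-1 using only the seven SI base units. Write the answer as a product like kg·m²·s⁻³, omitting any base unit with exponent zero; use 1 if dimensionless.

W = kg·m²·s⁻³.
S = kg⁻¹·m⁻²·s³·A².
So S⁻¹ = kg·m²·s⁻³·A⁻².
Combining: W·S⁻¹ = (kg·m²·s⁻³) · (kg·m²·s⁻³·A⁻²) = kg²·m⁴·s⁻⁶·A⁻².

kg²·m⁴·s⁻⁶·A⁻²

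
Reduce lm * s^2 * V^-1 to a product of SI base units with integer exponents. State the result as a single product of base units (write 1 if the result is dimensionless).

kg⁻¹·m⁻²·s⁵·A·cd

lm = cd.
V = kg·m²·s⁻³·A⁻¹.
So V⁻¹ = kg⁻¹·m⁻²·s³·A.
Combining: lm·s²·V⁻¹ = cd · s² · (kg⁻¹·m⁻²·s³·A) = kg⁻¹·m⁻²·s⁵·A·cd.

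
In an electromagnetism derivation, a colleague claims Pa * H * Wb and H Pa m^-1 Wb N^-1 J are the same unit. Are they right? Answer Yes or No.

Left side:
  Pa = N/m² (pressure = force per area),
      = kg·m⁻¹·s⁻².
  H = Wb/A (inductance = flux per current),
      = kg·m²·s⁻²·A⁻².
  Wb = V·s (flux: a volt is a weber per second),
      = kg·m²·s⁻²·A⁻¹.
  Combining: Pa·H·Wb = (kg·m⁻¹·s⁻²) · (kg·m²·s⁻²·A⁻²) · (kg·m²·s⁻²·A⁻¹) = kg³·m³·s⁻⁶·A⁻³.
Right side:
  H = Wb/A (inductance = flux per current),
      = kg·m²·s⁻²·A⁻².
  Pa = N/m² (pressure = force per area),
      = kg·m⁻¹·s⁻².
  Wb = V·s (flux: a volt is a weber per second),
      = kg·m²·s⁻²·A⁻¹.
  N = kg·m/s² = kg·m·s⁻² (force = mass × acceleration).
  So N⁻¹ = kg⁻¹·m⁻¹·s².
  J = N·m (work = force × distance),
      = kg·m²·s⁻².
  Combining: H·Pa·m⁻¹·Wb·N⁻¹·J = (kg·m²·s⁻²·A⁻²) · (kg·m⁻¹·s⁻²) · m⁻¹ · (kg·m²·s⁻²·A⁻¹) · (kg⁻¹·m⁻¹·s²) · (kg·m²·s⁻²) = kg³·m³·s⁻⁶·A⁻³.
Both reduce to kg³·m³·s⁻⁶·A⁻³.

Yes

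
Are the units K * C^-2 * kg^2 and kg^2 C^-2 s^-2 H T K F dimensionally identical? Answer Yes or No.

No

Left side:
  C = s·A.
  So C⁻² = s⁻²·A⁻².
  Combining: K·C⁻²·kg² = K · (s⁻²·A⁻²) · kg² = kg²·s⁻²·A⁻²·K.
Right side:
  C = s·A.
  So C⁻² = s⁻²·A⁻².
  H = kg·m²·s⁻²·A⁻².
  T = kg·s⁻²·A⁻¹.
  F = kg⁻¹·m⁻²·s⁴·A².
  Combining: kg²·C⁻²·s⁻²·H·T·K·F = kg² · (s⁻²·A⁻²) · s⁻² · (kg·m²·s⁻²·A⁻²) · (kg·s⁻²·A⁻¹) · K · (kg⁻¹·m⁻²·s⁴·A²) = kg³·s⁻⁴·A⁻³·K.
Left is kg²·s⁻²·A⁻²·K; right is kg³·s⁻⁴·A⁻³·K — different.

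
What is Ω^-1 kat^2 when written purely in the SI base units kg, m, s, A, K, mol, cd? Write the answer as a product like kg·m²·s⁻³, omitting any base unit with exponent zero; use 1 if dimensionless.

kg⁻¹·m⁻²·s·A²·mol²

Ω = V/A (resistance = voltage per current),
    = kg·m²·s⁻³·A⁻².
So Ω⁻¹ = kg⁻¹·m⁻²·s³·A².
kat = mol/s = s⁻¹·mol (catalytic activity).
So kat² = s⁻²·mol².
Combining: Ω⁻¹·kat² = (kg⁻¹·m⁻²·s³·A²) · (s⁻²·mol²) = kg⁻¹·m⁻²·s·A²·mol².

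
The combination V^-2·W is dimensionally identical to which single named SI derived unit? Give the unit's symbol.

S

V = W/A (potential = power per current),
    = kg·m²·s⁻³·A⁻¹.
So V⁻² = kg⁻²·m⁻⁴·s⁶·A².
W = J/s (power = energy per time),
    = kg·m²·s⁻³.
Combining: V⁻²·W = (kg⁻²·m⁻⁴·s⁶·A²) · (kg·m²·s⁻³) = kg⁻¹·m⁻²·s³·A².
kg⁻¹·m⁻²·s³·A² is the base-SI form of the siemens.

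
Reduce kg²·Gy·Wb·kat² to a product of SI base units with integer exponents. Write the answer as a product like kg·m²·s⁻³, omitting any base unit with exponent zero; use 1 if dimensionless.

kg³·m⁴·s⁻⁶·A⁻¹·mol²

Gy = J/kg (absorbed dose = energy per mass),
    = m²·s⁻².
Wb = V·s (flux: a volt is a weber per second),
    = kg·m²·s⁻²·A⁻¹.
kat = mol/s = s⁻¹·mol (catalytic activity).
So kat² = s⁻²·mol².
Combining: kg²·Gy·Wb·kat² = kg² · (m²·s⁻²) · (kg·m²·s⁻²·A⁻¹) · (s⁻²·mol²) = kg³·m⁴·s⁻⁶·A⁻¹·mol².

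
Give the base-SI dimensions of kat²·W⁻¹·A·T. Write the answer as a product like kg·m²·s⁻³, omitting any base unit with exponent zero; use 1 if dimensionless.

m⁻²·s⁻¹·mol²

kat = mol/s = s⁻¹·mol (catalytic activity).
So kat² = s⁻²·mol².
W = J/s (power = energy per time),
    = kg·m²·s⁻³.
So W⁻¹ = kg⁻¹·m⁻²·s³.
T = Wb/m² (flux density = flux per area),
    = kg·s⁻²·A⁻¹.
Combining: kat²·W⁻¹·A·T = (s⁻²·mol²) · (kg⁻¹·m⁻²·s³) · A · (kg·s⁻²·A⁻¹) = m⁻²·s⁻¹·mol².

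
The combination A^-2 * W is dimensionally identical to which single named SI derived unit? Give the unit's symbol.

Ω

W = kg·m²·s⁻³.
Combining: A⁻²·W = A⁻² · (kg·m²·s⁻³) = kg·m²·s⁻³·A⁻².
kg·m²·s⁻³·A⁻² is the base-SI form of the ohm.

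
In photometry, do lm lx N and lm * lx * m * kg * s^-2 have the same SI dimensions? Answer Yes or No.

Left side:
  lm = cd·sr = cd (luminous flux; sr is dimensionless).
  lx = lm/m² (illuminance = luminous flux per area),
      = m⁻²·cd.
  N = kg·m/s² = kg·m·s⁻² (force = mass × acceleration).
  Combining: lm·lx·N = cd · (m⁻²·cd) · (kg·m·s⁻²) = kg·m⁻¹·s⁻²·cd².
Right side:
  lm = cd·sr = cd (luminous flux; sr is dimensionless).
  lx = lm/m² (illuminance = luminous flux per area),
      = m⁻²·cd.
  Combining: lm·lx·m·kg·s⁻² = cd · (m⁻²·cd) · m · kg · s⁻² = kg·m⁻¹·s⁻²·cd².
Both reduce to kg·m⁻¹·s⁻²·cd².

Yes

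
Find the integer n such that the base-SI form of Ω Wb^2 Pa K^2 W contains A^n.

Ω = V/A (resistance = voltage per current),
    = kg·m²·s⁻³·A⁻².
Wb = V·s (flux: a volt is a weber per second),
    = kg·m²·s⁻²·A⁻¹.
So Wb² = kg²·m⁴·s⁻⁴·A⁻².
Pa = N/m² (pressure = force per area),
    = kg·m⁻¹·s⁻².
W = J/s (power = energy per time),
    = kg·m²·s⁻³.
Combining: Ω·Wb²·Pa·K²·W = (kg·m²·s⁻³·A⁻²) · (kg²·m⁴·s⁻⁴·A⁻²) · (kg·m⁻¹·s⁻²) · K² · (kg·m²·s⁻³) = kg⁵·m⁷·s⁻¹²·A⁻⁴·K².
The exponent of A is -4.

-4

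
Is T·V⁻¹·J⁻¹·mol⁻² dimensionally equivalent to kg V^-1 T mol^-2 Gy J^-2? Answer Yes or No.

Yes

Left side:
  T = kg·s⁻²·A⁻¹.
  V = kg·m²·s⁻³·A⁻¹.
  So V⁻¹ = kg⁻¹·m⁻²·s³·A.
  J = kg·m²·s⁻².
  So J⁻¹ = kg⁻¹·m⁻²·s².
  Combining: T·V⁻¹·J⁻¹·mol⁻² = (kg·s⁻²·A⁻¹) · (kg⁻¹·m⁻²·s³·A) · (kg⁻¹·m⁻²·s²) · mol⁻² = kg⁻¹·m⁻⁴·s³·mol⁻².
Right side:
  V = W/A (potential = power per current),
      = kg·m²·s⁻³·A⁻¹.
  So V⁻¹ = kg⁻¹·m⁻²·s³·A.
  T = Wb/m² (flux density = flux per area),
      = kg·s⁻²·A⁻¹.
  Gy = J/kg (absorbed dose = energy per mass),
      = m²·s⁻².
  J = N·m (work = force × distance),
      = kg·m²·s⁻².
  So J⁻² = kg⁻²·m⁻⁴·s⁴.
  Combining: kg·V⁻¹·T·mol⁻²·Gy·J⁻² = kg · (kg⁻¹·m⁻²·s³·A) · (kg·s⁻²·A⁻¹) · mol⁻² · (m²·s⁻²) · (kg⁻²·m⁻⁴·s⁴) = kg⁻¹·m⁻⁴·s³·mol⁻².
Both reduce to kg⁻¹·m⁻⁴·s³·mol⁻².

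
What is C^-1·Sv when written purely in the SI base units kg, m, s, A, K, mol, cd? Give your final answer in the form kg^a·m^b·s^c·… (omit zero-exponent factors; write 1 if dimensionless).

C = s·A.
So C⁻¹ = s⁻¹·A⁻¹.
Sv = m²·s⁻².
Combining: C⁻¹·Sv = (s⁻¹·A⁻¹) · (m²·s⁻²) = m²·s⁻³·A⁻¹.

m²·s⁻³·A⁻¹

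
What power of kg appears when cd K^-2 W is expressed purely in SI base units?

W = kg·m²·s⁻³.
Combining: cd·K⁻²·W = cd · K⁻² · (kg·m²·s⁻³) = kg·m²·s⁻³·K⁻²·cd.
The exponent of kg is 1.

1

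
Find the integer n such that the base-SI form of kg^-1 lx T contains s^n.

lx = m⁻²·cd.
T = kg·s⁻²·A⁻¹.
Combining: kg⁻¹·lx·T = kg⁻¹ · (m⁻²·cd) · (kg·s⁻²·A⁻¹) = m⁻²·s⁻²·A⁻¹·cd.
The exponent of s is -2.

-2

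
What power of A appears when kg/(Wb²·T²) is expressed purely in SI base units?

Wb = kg·m²·s⁻²·A⁻¹.
So Wb⁻² = kg⁻²·m⁻⁴·s⁴·A².
T = kg·s⁻²·A⁻¹.
So T⁻² = kg⁻²·s⁴·A².
Combining: Wb⁻²·T⁻²·kg = (kg⁻²·m⁻⁴·s⁴·A²) · (kg⁻²·s⁴·A²) · kg = kg⁻³·m⁻⁴·s⁸·A⁴.
The exponent of A is 4.

4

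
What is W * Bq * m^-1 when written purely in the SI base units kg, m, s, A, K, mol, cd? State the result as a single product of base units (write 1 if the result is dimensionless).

W = J/s (power = energy per time),
    = kg·m²·s⁻³.
Bq = 1/s = s⁻¹ (activity is decays per second).
Combining: W·Bq·m⁻¹ = (kg·m²·s⁻³) · s⁻¹ · m⁻¹ = kg·m·s⁻⁴.

kg·m·s⁻⁴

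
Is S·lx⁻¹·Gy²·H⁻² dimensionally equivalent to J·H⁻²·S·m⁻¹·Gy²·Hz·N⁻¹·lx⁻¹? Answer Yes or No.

Left side:
  S = kg⁻¹·m⁻²·s³·A².
  lx = m⁻²·cd.
  So lx⁻¹ = m²·cd⁻¹.
  Gy = m²·s⁻².
  So Gy² = m⁴·s⁻⁴.
  H = kg·m²·s⁻²·A⁻².
  So H⁻² = kg⁻²·m⁻⁴·s⁴·A⁴.
  Combining: S·lx⁻¹·Gy²·H⁻² = (kg⁻¹·m⁻²·s³·A²) · (m²·cd⁻¹) · (m⁴·s⁻⁴) · (kg⁻²·m⁻⁴·s⁴·A⁴) = kg⁻³·s³·A⁶·cd⁻¹.
Right side:
  J = N·m (work = force × distance),
      = kg·m²·s⁻².
  H = Wb/A (inductance = flux per current),
      = kg·m²·s⁻²·A⁻².
  So H⁻² = kg⁻²·m⁻⁴·s⁴·A⁴.
  S = 1/Ω (conductance is reciprocal resistance),
      = kg⁻¹·m⁻²·s³·A².
  Gy = J/kg (absorbed dose = energy per mass),
      = m²·s⁻².
  So Gy² = m⁴·s⁻⁴.
  Hz = 1/s = s⁻¹ (frequency is cycles per second).
  N = kg·m/s² = kg·m·s⁻² (force = mass × acceleration).
  So N⁻¹ = kg⁻¹·m⁻¹·s².
  lx = lm/m² (illuminance = luminous flux per area),
      = m⁻²·cd.
  So lx⁻¹ = m²·cd⁻¹.
  Combining: J·H⁻²·S·m⁻¹·Gy²·Hz·N⁻¹·lx⁻¹ = (kg·m²·s⁻²) · (kg⁻²·m⁻⁴·s⁴·A⁴) · (kg⁻¹·m⁻²·s³·A²) · m⁻¹ · (m⁴·s⁻⁴) · s⁻¹ · (kg⁻¹·m⁻¹·s²) · (m²·cd⁻¹) = kg⁻³·s²·A⁶·cd⁻¹.
Left is kg⁻³·s³·A⁶·cd⁻¹; right is kg⁻³·s²·A⁶·cd⁻¹ — different.

No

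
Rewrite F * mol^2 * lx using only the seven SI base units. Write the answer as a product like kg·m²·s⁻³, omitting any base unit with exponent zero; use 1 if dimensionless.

kg⁻¹·m⁻⁴·s⁴·A²·mol²·cd

F = C/V (capacitance = charge per voltage),
    = A·s/(kg·m²·s⁻³·A⁻¹) (substituting C and V),
    = kg⁻¹·m⁻²·s⁴·A².
lx = lm/m² (illuminance = luminous flux per area),
    = m⁻²·cd.
Combining: F·mol²·lx = (kg⁻¹·m⁻²·s⁴·A²) · mol² · (m⁻²·cd) = kg⁻¹·m⁻⁴·s⁴·A²·mol²·cd.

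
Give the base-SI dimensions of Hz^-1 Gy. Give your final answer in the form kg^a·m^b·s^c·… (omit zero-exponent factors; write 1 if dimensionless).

m²·s⁻¹

Hz = 1/s = s⁻¹ (frequency is cycles per second).
So Hz⁻¹ = s.
Gy = J/kg (absorbed dose = energy per mass),
    = m²·s⁻².
Combining: Hz⁻¹·Gy = s · (m²·s⁻²) = m²·s⁻¹.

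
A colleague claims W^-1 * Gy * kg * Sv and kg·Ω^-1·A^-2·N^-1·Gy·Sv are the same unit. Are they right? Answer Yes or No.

No

Left side:
  W = J/s (power = energy per time),
      = kg·m²·s⁻³.
  So W⁻¹ = kg⁻¹·m⁻²·s³.
  Gy = J/kg (absorbed dose = energy per mass),
      = m²·s⁻².
  Sv = J/kg (equivalent dose = energy per mass),
      = m²·s⁻².
  Combining: W⁻¹·Gy·kg·Sv = (kg⁻¹·m⁻²·s³) · (m²·s⁻²) · kg · (m²·s⁻²) = m²·s⁻¹.
Right side:
  Ω = kg·m²·s⁻³·A⁻².
  So Ω⁻¹ = kg⁻¹·m⁻²·s³·A².
  N = kg·m·s⁻².
  So N⁻¹ = kg⁻¹·m⁻¹·s².
  Gy = m²·s⁻².
  Sv = m²·s⁻².
  Combining: kg·Ω⁻¹·A⁻²·N⁻¹·Gy·Sv = kg · (kg⁻¹·m⁻²·s³·A²) · A⁻² · (kg⁻¹·m⁻¹·s²) · (m²·s⁻²) · (m²·s⁻²) = kg⁻¹·m·s.
Left is m²·s⁻¹; right is kg⁻¹·m·s — different.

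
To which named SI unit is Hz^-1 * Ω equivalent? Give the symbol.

Hz = 1/s = s⁻¹ (frequency is cycles per second).
So Hz⁻¹ = s.
Ω = V/A (resistance = voltage per current),
    = kg·m²·s⁻³·A⁻².
Combining: Hz⁻¹·Ω = s · (kg·m²·s⁻³·A⁻²) = kg·m²·s⁻²·A⁻².
kg·m²·s⁻²·A⁻² is the base-SI form of the henry.

H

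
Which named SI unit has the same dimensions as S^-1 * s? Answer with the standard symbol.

H

S = 1/Ω (conductance is reciprocal resistance),
    = kg⁻¹·m⁻²·s³·A².
So S⁻¹ = kg·m²·s⁻³·A⁻².
Combining: S⁻¹·s = (kg·m²·s⁻³·A⁻²) · s = kg·m²·s⁻²·A⁻².
kg·m²·s⁻²·A⁻² is the base-SI form of the henry.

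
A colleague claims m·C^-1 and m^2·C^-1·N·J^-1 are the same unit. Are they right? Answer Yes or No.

Yes

Left side:
  C = A·s = s·A (charge = current × time).
  So C⁻¹ = s⁻¹·A⁻¹.
  Combining: m·C⁻¹ = m · (s⁻¹·A⁻¹) = m·s⁻¹·A⁻¹.
Right side:
  C = A·s = s·A (charge = current × time).
  So C⁻¹ = s⁻¹·A⁻¹.
  N = kg·m/s² = kg·m·s⁻² (force = mass × acceleration).
  J = N·m (work = force × distance),
      = kg·m²·s⁻².
  So J⁻¹ = kg⁻¹·m⁻²·s².
  Combining: m²·C⁻¹·N·J⁻¹ = m² · (s⁻¹·A⁻¹) · (kg·m·s⁻²) · (kg⁻¹·m⁻²·s²) = m·s⁻¹·A⁻¹.
Both reduce to m·s⁻¹·A⁻¹.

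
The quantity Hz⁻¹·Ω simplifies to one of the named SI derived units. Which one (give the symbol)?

H

Hz = 1/s = s⁻¹ (frequency is cycles per second).
So Hz⁻¹ = s.
Ω = V/A (resistance = voltage per current),
    = kg·m²·s⁻³·A⁻².
Combining: Hz⁻¹·Ω = s · (kg·m²·s⁻³·A⁻²) = kg·m²·s⁻²·A⁻².
kg·m²·s⁻²·A⁻² is the base-SI form of the henry.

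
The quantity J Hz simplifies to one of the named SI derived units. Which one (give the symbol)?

W

J = N·m (work = force × distance),
    = kg·m²·s⁻².
Hz = 1/s = s⁻¹ (frequency is cycles per second).
Combining: J·Hz = (kg·m²·s⁻²) · s⁻¹ = kg·m²·s⁻³.
kg·m²·s⁻³ is the base-SI form of the watt.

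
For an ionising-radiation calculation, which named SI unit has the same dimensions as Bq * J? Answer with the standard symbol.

Bq = 1/s = s⁻¹ (activity is decays per second).
J = N·m (work = force × distance),
    = kg·m²·s⁻².
Combining: Bq·J = s⁻¹ · (kg·m²·s⁻²) = kg·m²·s⁻³.
kg·m²·s⁻³ is the base-SI form of the watt.

W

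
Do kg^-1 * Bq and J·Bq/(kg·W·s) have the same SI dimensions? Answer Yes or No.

Left side:
  Bq = 1/s = s⁻¹ (activity is decays per second).
  Combining: kg⁻¹·Bq = kg⁻¹ · s⁻¹ = kg⁻¹·s⁻¹.
Right side:
  J = N·m (work = force × distance),
      = kg·m²·s⁻².
  Bq = 1/s = s⁻¹ (activity is decays per second).
  W = J/s (power = energy per time),
      = kg·m²·s⁻³.
  So W⁻¹ = kg⁻¹·m⁻²·s³.
  Combining: J·Bq·kg⁻¹·W⁻¹·s⁻¹ = (kg·m²·s⁻²) · s⁻¹ · kg⁻¹ · (kg⁻¹·m⁻²·s³) · s⁻¹ = kg⁻¹·s⁻¹.
Both reduce to kg⁻¹·s⁻¹.

Yes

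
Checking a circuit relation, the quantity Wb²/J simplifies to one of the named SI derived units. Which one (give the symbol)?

Wb = kg·m²·s⁻²·A⁻¹.
So Wb² = kg²·m⁴·s⁻⁴·A⁻².
J = kg·m²·s⁻².
So J⁻¹ = kg⁻¹·m⁻²·s².
Combining: Wb²·J⁻¹ = (kg²·m⁴·s⁻⁴·A⁻²) · (kg⁻¹·m⁻²·s²) = kg·m²·s⁻²·A⁻².
kg·m²·s⁻²·A⁻² is the base-SI form of the henry.

H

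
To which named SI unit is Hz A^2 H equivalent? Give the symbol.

W

Hz = s⁻¹.
H = kg·m²·s⁻²·A⁻².
Combining: Hz·A²·H = s⁻¹ · A² · (kg·m²·s⁻²·A⁻²) = kg·m²·s⁻³.
kg·m²·s⁻³ is the base-SI form of the watt.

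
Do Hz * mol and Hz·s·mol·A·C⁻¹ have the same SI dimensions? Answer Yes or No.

Yes

Left side:
  Hz = s⁻¹.
  Combining: Hz·mol = s⁻¹ · mol = s⁻¹·mol.
Right side:
  Hz = s⁻¹.
  C = s·A.
  So C⁻¹ = s⁻¹·A⁻¹.
  Combining: Hz·s·mol·A·C⁻¹ = s⁻¹ · s · mol · A · (s⁻¹·A⁻¹) = s⁻¹·mol.
Both reduce to s⁻¹·mol.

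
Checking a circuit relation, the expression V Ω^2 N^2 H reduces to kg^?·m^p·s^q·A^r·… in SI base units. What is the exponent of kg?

V = W/A (potential = power per current),
    = kg·m²·s⁻³·A⁻¹.
Ω = V/A (resistance = voltage per current),
    = kg·m²·s⁻³·A⁻².
So Ω² = kg²·m⁴·s⁻⁶·A⁻⁴.
N = kg·m/s² = kg·m·s⁻² (force = mass × acceleration).
So N² = kg²·m²·s⁻⁴.
H = Wb/A (inductance = flux per current),
    = kg·m²·s⁻²·A⁻².
Combining: V·Ω²·N²·H = (kg·m²·s⁻³·A⁻¹) · (kg²·m⁴·s⁻⁶·A⁻⁴) · (kg²·m²·s⁻⁴) · (kg·m²·s⁻²·A⁻²) = kg⁶·m¹⁰·s⁻¹⁵·A⁻⁷.
The exponent of kg is 6.

6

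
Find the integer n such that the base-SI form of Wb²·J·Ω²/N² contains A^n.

N = kg·m·s⁻².
So N⁻² = kg⁻²·m⁻²·s⁴.
Wb = kg·m²·s⁻²·A⁻¹.
So Wb² = kg²·m⁴·s⁻⁴·A⁻².
J = kg·m²·s⁻².
Ω = kg·m²·s⁻³·A⁻².
So Ω² = kg²·m⁴·s⁻⁶·A⁻⁴.
Combining: N⁻²·Wb²·J·Ω² = (kg⁻²·m⁻²·s⁴) · (kg²·m⁴·s⁻⁴·A⁻²) · (kg·m²·s⁻²) · (kg²·m⁴·s⁻⁶·A⁻⁴) = kg³·m⁸·s⁻⁸·A⁻⁶.
The exponent of A is -6.

-6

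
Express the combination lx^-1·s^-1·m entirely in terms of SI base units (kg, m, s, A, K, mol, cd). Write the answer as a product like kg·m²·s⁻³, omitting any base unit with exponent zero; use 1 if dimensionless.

m³·s⁻¹·cd⁻¹

lx = lm/m² (illuminance = luminous flux per area),
    = m⁻²·cd.
So lx⁻¹ = m²·cd⁻¹.
Combining: lx⁻¹·s⁻¹·m = (m²·cd⁻¹) · s⁻¹ · m = m³·s⁻¹·cd⁻¹.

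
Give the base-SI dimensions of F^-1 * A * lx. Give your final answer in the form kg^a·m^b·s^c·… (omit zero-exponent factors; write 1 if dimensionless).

kg·s⁻⁴·A⁻¹·cd

F = kg⁻¹·m⁻²·s⁴·A².
So F⁻¹ = kg·m²·s⁻⁴·A⁻².
lx = m⁻²·cd.
Combining: F⁻¹·A·lx = (kg·m²·s⁻⁴·A⁻²) · A · (m⁻²·cd) = kg·s⁻⁴·A⁻¹·cd.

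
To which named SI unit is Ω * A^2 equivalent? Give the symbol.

W

Ω = V/A (resistance = voltage per current),
    = kg·m²·s⁻³·A⁻².
Combining: Ω·A² = (kg·m²·s⁻³·A⁻²) · A² = kg·m²·s⁻³.
kg·m²·s⁻³ is the base-SI form of the watt.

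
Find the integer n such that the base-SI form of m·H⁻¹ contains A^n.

2

H = Wb/A (inductance = flux per current),
    = kg·m²·s⁻²·A⁻².
So H⁻¹ = kg⁻¹·m⁻²·s²·A².
Combining: m·H⁻¹ = m · (kg⁻¹·m⁻²·s²·A²) = kg⁻¹·m⁻¹·s²·A².
The exponent of A is 2.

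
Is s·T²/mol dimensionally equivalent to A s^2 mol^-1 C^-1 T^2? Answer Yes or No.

Left side:
  T = Wb/m² (flux density = flux per area),
      = kg·s⁻²·A⁻¹.
  So T² = kg²·s⁻⁴·A⁻².
  Combining: mol⁻¹·s·T² = mol⁻¹ · s · (kg²·s⁻⁴·A⁻²) = kg²·s⁻³·A⁻²·mol⁻¹.
Right side:
  C = s·A.
  So C⁻¹ = s⁻¹·A⁻¹.
  T = kg·s⁻²·A⁻¹.
  So T² = kg²·s⁻⁴·A⁻².
  Combining: A·s²·mol⁻¹·C⁻¹·T² = A · s² · mol⁻¹ · (s⁻¹·A⁻¹) · (kg²·s⁻⁴·A⁻²) = kg²·s⁻³·A⁻²·mol⁻¹.
Both reduce to kg²·s⁻³·A⁻²·mol⁻¹.

Yes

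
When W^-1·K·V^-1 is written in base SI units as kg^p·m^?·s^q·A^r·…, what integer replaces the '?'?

-4

W = J/s (power = energy per time),
    = kg·m²·s⁻³.
So W⁻¹ = kg⁻¹·m⁻²·s³.
V = W/A (potential = power per current),
    = kg·m²·s⁻³·A⁻¹.
So V⁻¹ = kg⁻¹·m⁻²·s³·A.
Combining: W⁻¹·K·V⁻¹ = (kg⁻¹·m⁻²·s³) · K · (kg⁻¹·m⁻²·s³·A) = kg⁻²·m⁻⁴·s⁶·A·K.
The exponent of m is -4.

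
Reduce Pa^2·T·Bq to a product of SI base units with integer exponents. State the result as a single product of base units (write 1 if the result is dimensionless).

Pa = N/m² (pressure = force per area),
    = kg·m⁻¹·s⁻².
So Pa² = kg²·m⁻²·s⁻⁴.
T = Wb/m² (flux density = flux per area),
    = kg·s⁻²·A⁻¹.
Bq = 1/s = s⁻¹ (activity is decays per second).
Combining: Pa²·T·Bq = (kg²·m⁻²·s⁻⁴) · (kg·s⁻²·A⁻¹) · s⁻¹ = kg³·m⁻²·s⁻⁷·A⁻¹.

kg³·m⁻²·s⁻⁷·A⁻¹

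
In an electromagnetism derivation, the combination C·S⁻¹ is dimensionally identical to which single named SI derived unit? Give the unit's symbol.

C = s·A.
S = kg⁻¹·m⁻²·s³·A².
So S⁻¹ = kg·m²·s⁻³·A⁻².
Combining: C·S⁻¹ = (s·A) · (kg·m²·s⁻³·A⁻²) = kg·m²·s⁻²·A⁻¹.
kg·m²·s⁻²·A⁻¹ is the base-SI form of the weber.

Wb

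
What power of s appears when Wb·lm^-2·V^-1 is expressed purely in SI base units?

Wb = kg·m²·s⁻²·A⁻¹.
lm = cd.
So lm⁻² = cd⁻².
V = kg·m²·s⁻³·A⁻¹.
So V⁻¹ = kg⁻¹·m⁻²·s³·A.
Combining: Wb·lm⁻²·V⁻¹ = (kg·m²·s⁻²·A⁻¹) · cd⁻² · (kg⁻¹·m⁻²·s³·A) = s·cd⁻².
The exponent of s is 1.

1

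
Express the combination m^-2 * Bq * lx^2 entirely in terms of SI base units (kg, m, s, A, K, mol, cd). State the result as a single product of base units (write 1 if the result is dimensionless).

m⁻⁶·s⁻¹·cd²

Bq = s⁻¹.
lx = m⁻²·cd.
So lx² = m⁻⁴·cd².
Combining: m⁻²·Bq·lx² = m⁻² · s⁻¹ · (m⁻⁴·cd²) = m⁻⁶·s⁻¹·cd².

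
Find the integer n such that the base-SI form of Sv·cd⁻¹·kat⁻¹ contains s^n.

-1

Sv = J/kg (equivalent dose = energy per mass),
    = m²·s⁻².
kat = mol/s = s⁻¹·mol (catalytic activity).
So kat⁻¹ = s·mol⁻¹.
Combining: Sv·cd⁻¹·kat⁻¹ = (m²·s⁻²) · cd⁻¹ · (s·mol⁻¹) = m²·s⁻¹·mol⁻¹·cd⁻¹.
The exponent of s is -1.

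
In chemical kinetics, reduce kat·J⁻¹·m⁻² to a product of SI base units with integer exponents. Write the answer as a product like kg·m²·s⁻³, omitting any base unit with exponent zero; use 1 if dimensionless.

kat = mol/s = s⁻¹·mol (catalytic activity).
J = N·m (work = force × distance),
    = kg·m²·s⁻².
So J⁻¹ = kg⁻¹·m⁻²·s².
Combining: kat·J⁻¹·m⁻² = (s⁻¹·mol) · (kg⁻¹·m⁻²·s²) · m⁻² = kg⁻¹·m⁻⁴·s·mol.

kg⁻¹·m⁻⁴·s·mol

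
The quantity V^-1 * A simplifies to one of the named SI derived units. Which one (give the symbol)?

S

V = kg·m²·s⁻³·A⁻¹.
So V⁻¹ = kg⁻¹·m⁻²·s³·A.
Combining: V⁻¹·A = (kg⁻¹·m⁻²·s³·A) · A = kg⁻¹·m⁻²·s³·A².
kg⁻¹·m⁻²·s³·A² is the base-SI form of the siemens.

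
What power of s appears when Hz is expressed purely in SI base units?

Hz = s⁻¹.
The exponent of s is -1.

-1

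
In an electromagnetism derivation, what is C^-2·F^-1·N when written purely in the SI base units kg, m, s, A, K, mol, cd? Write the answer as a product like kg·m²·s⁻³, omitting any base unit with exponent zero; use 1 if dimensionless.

C = s·A.
So C⁻² = s⁻²·A⁻².
F = kg⁻¹·m⁻²·s⁴·A².
So F⁻¹ = kg·m²·s⁻⁴·A⁻².
N = kg·m·s⁻².
Combining: C⁻²·F⁻¹·N = (s⁻²·A⁻²) · (kg·m²·s⁻⁴·A⁻²) · (kg·m·s⁻²) = kg²·m³·s⁻⁸·A⁻⁴.

kg²·m³·s⁻⁸·A⁻⁴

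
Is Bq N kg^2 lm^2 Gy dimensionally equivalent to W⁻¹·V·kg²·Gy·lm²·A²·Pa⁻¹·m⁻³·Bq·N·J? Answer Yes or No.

Left side:
  Bq = s⁻¹.
  N = kg·m·s⁻².
  lm = cd.
  So lm² = cd².
  Gy = m²·s⁻².
  Combining: Bq·N·kg²·lm²·Gy = s⁻¹ · (kg·m·s⁻²) · kg² · cd² · (m²·s⁻²) = kg³·m³·s⁻⁵·cd².
Right side:
  W = J/s (power = energy per time),
      = kg·m²·s⁻³.
  So W⁻¹ = kg⁻¹·m⁻²·s³.
  V = W/A (potential = power per current),
      = kg·m²·s⁻³·A⁻¹.
  Gy = J/kg (absorbed dose = energy per mass),
      = m²·s⁻².
  lm = cd·sr = cd (luminous flux; sr is dimensionless).
  So lm² = cd².
  Pa = N/m² (pressure = force per area),
      = kg·m⁻¹·s⁻².
  So Pa⁻¹ = kg⁻¹·m·s².
  Bq = 1/s = s⁻¹ (activity is decays per second).
  N = kg·m/s² = kg·m·s⁻² (force = mass × acceleration).
  J = N·m (work = force × distance),
      = kg·m²·s⁻².
  Combining: W⁻¹·V·kg²·Gy·lm²·A²·Pa⁻¹·m⁻³·Bq·N·J = (kg⁻¹·m⁻²·s³) · (kg·m²·s⁻³·A⁻¹) · kg² · (m²·s⁻²) · cd² · A² · (kg⁻¹·m·s²) · m⁻³ · s⁻¹ · (kg·m·s⁻²) · (kg·m²·s⁻²) = kg³·m³·s⁻⁵·A·cd².
Left is kg³·m³·s⁻⁵·cd²; right is kg³·m³·s⁻⁵·A·cd² — different.

No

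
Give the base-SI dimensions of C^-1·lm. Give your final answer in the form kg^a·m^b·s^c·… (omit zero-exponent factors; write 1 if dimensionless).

C = A·s = s·A (charge = current × time).
So C⁻¹ = s⁻¹·A⁻¹.
lm = cd·sr = cd (luminous flux; sr is dimensionless).
Combining: C⁻¹·lm = (s⁻¹·A⁻¹) · cd = s⁻¹·A⁻¹·cd.

s⁻¹·A⁻¹·cd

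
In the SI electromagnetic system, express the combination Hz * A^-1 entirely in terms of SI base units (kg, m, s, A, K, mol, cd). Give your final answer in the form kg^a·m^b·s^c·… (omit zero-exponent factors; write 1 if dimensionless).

s⁻¹·A⁻¹

Hz = s⁻¹.
Combining: Hz·A⁻¹ = s⁻¹ · A⁻¹ = s⁻¹·A⁻¹.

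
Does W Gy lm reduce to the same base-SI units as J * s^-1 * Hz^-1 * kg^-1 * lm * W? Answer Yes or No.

Left side:
  W = J/s (power = energy per time),
      = kg·m²·s⁻³.
  Gy = J/kg (absorbed dose = energy per mass),
      = m²·s⁻².
  lm = cd·sr = cd (luminous flux; sr is dimensionless).
  Combining: W·Gy·lm = (kg·m²·s⁻³) · (m²·s⁻²) · cd = kg·m⁴·s⁻⁵·cd.
Right side:
  J = N·m (work = force × distance),
      = kg·m²·s⁻².
  Hz = 1/s = s⁻¹ (frequency is cycles per second).
  So Hz⁻¹ = s.
  lm = cd·sr = cd (luminous flux; sr is dimensionless).
  W = J/s (power = energy per time),
      = kg·m²·s⁻³.
  Combining: J·s⁻¹·Hz⁻¹·kg⁻¹·lm·W = (kg·m²·s⁻²) · s⁻¹ · s · kg⁻¹ · cd · (kg·m²·s⁻³) = kg·m⁴·s⁻⁵·cd.
Both reduce to kg·m⁴·s⁻⁵·cd.

Yes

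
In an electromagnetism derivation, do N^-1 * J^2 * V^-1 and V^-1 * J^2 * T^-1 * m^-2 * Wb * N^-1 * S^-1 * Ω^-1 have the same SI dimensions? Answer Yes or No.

Left side:
  N = kg·m/s² = kg·m·s⁻² (force = mass × acceleration).
  So N⁻¹ = kg⁻¹·m⁻¹·s².
  J = N·m (work = force × distance),
      = kg·m²·s⁻².
  So J² = kg²·m⁴·s⁻⁴.
  V = W/A (potential = power per current),
      = kg·m²·s⁻³·A⁻¹.
  So V⁻¹ = kg⁻¹·m⁻²·s³·A.
  Combining: N⁻¹·J²·V⁻¹ = (kg⁻¹·m⁻¹·s²) · (kg²·m⁴·s⁻⁴) · (kg⁻¹·m⁻²·s³·A) = m·s·A.
Right side:
  V = W/A (potential = power per current),
      = kg·m²·s⁻³·A⁻¹.
  So V⁻¹ = kg⁻¹·m⁻²·s³·A.
  J = N·m (work = force × distance),
      = kg·m²·s⁻².
  So J² = kg²·m⁴·s⁻⁴.
  T = Wb/m² (flux density = flux per area),
      = kg·s⁻²·A⁻¹.
  So T⁻¹ = kg⁻¹·s²·A.
  Wb = V·s (flux: a volt is a weber per second),
      = kg·m²·s⁻²·A⁻¹.
  N = kg·m/s² = kg·m·s⁻² (force = mass × acceleration).
  So N⁻¹ = kg⁻¹·m⁻¹·s².
  S = 1/Ω (conductance is reciprocal resistance),
      = kg⁻¹·m⁻²·s³·A².
  So S⁻¹ = kg·m²·s⁻³·A⁻².
  Ω = V/A (resistance = voltage per current),
      = kg·m²·s⁻³·A⁻².
  So Ω⁻¹ = kg⁻¹·m⁻²·s³·A².
  Combining: V⁻¹·J²·T⁻¹·m⁻²·Wb·N⁻¹·S⁻¹·Ω⁻¹ = (kg⁻¹·m⁻²·s³·A) · (kg²·m⁴·s⁻⁴) · (kg⁻¹·s²·A) · m⁻² · (kg·m²·s⁻²·A⁻¹) · (kg⁻¹·m⁻¹·s²) · (kg·m²·s⁻³·A⁻²) · (kg⁻¹·m⁻²·s³·A²) = m·s·A.
Both reduce to m·s·A.

Yes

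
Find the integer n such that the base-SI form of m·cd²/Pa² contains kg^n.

-2

Pa = kg·m⁻¹·s⁻².
So Pa⁻² = kg⁻²·m²·s⁴.
Combining: Pa⁻²·m·cd² = (kg⁻²·m²·s⁴) · m · cd² = kg⁻²·m³·s⁴·cd².
The exponent of kg is -2.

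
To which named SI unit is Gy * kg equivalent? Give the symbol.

J

Gy = m²·s⁻².
Combining: Gy·kg = (m²·s⁻²) · kg = kg·m²·s⁻².
kg·m²·s⁻² is the base-SI form of the joule.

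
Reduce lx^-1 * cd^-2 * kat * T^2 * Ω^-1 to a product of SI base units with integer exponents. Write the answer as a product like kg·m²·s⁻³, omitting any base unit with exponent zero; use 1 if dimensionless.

kg·s⁻²·mol·cd⁻³

lx = lm/m² (illuminance = luminous flux per area),
    = m⁻²·cd.
So lx⁻¹ = m²·cd⁻¹.
kat = mol/s = s⁻¹·mol (catalytic activity).
T = Wb/m² (flux density = flux per area),
    = kg·s⁻²·A⁻¹.
So T² = kg²·s⁻⁴·A⁻².
Ω = V/A (resistance = voltage per current),
    = kg·m²·s⁻³·A⁻².
So Ω⁻¹ = kg⁻¹·m⁻²·s³·A².
Combining: lx⁻¹·cd⁻²·kat·T²·Ω⁻¹ = (m²·cd⁻¹) · cd⁻² · (s⁻¹·mol) · (kg²·s⁻⁴·A⁻²) · (kg⁻¹·m⁻²·s³·A²) = kg·s⁻²·mol·cd⁻³.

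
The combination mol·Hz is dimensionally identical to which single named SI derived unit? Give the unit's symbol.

kat

Hz = 1/s = s⁻¹ (frequency is cycles per second).
Combining: mol·Hz = mol · s⁻¹ = s⁻¹·mol.
s⁻¹·mol is the base-SI form of the katal.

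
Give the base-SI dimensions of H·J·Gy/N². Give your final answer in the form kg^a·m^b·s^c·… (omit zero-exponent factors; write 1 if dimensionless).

H = kg·m²·s⁻²·A⁻².
J = kg·m²·s⁻².
Gy = m²·s⁻².
N = kg·m·s⁻².
So N⁻² = kg⁻²·m⁻²·s⁴.
Combining: H·J·Gy·N⁻² = (kg·m²·s⁻²·A⁻²) · (kg·m²·s⁻²) · (m²·s⁻²) · (kg⁻²·m⁻²·s⁴) = m⁴·s⁻²·A⁻².

m⁴·s⁻²·A⁻²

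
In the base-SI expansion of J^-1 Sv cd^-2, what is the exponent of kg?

-1

J = kg·m²·s⁻².
So J⁻¹ = kg⁻¹·m⁻²·s².
Sv = m²·s⁻².
Combining: J⁻¹·Sv·cd⁻² = (kg⁻¹·m⁻²·s²) · (m²·s⁻²) · cd⁻² = kg⁻¹·cd⁻².
The exponent of kg is -1.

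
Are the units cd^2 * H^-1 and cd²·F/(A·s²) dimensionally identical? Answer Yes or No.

Left side:
  H = kg·m²·s⁻²·A⁻².
  So H⁻¹ = kg⁻¹·m⁻²·s²·A².
  Combining: cd²·H⁻¹ = cd² · (kg⁻¹·m⁻²·s²·A²) = kg⁻¹·m⁻²·s²·A²·cd².
Right side:
  F = C/V (capacitance = charge per voltage),
      = A·s/(kg·m²·s⁻³·A⁻¹) (substituting C and V),
      = kg⁻¹·m⁻²·s⁴·A².
  Combining: A⁻¹·s⁻²·cd²·F = A⁻¹ · s⁻² · cd² · (kg⁻¹·m⁻²·s⁴·A²) = kg⁻¹·m⁻²·s²·A·cd².
Left is kg⁻¹·m⁻²·s²·A²·cd²; right is kg⁻¹·m⁻²·s²·A·cd² — different.

No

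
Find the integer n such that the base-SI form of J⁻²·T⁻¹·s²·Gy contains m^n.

J = N·m (work = force × distance),
    = kg·m²·s⁻².
So J⁻² = kg⁻²·m⁻⁴·s⁴.
T = Wb/m² (flux density = flux per area),
    = kg·s⁻²·A⁻¹.
So T⁻¹ = kg⁻¹·s²·A.
Gy = J/kg (absorbed dose = energy per mass),
    = m²·s⁻².
Combining: J⁻²·T⁻¹·s²·Gy = (kg⁻²·m⁻⁴·s⁴) · (kg⁻¹·s²·A) · s² · (m²·s⁻²) = kg⁻³·m⁻²·s⁶·A.
The exponent of m is -2.

-2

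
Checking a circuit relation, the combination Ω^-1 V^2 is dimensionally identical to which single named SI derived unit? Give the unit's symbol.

Ω = V/A (resistance = voltage per current),
    = kg·m²·s⁻³·A⁻².
So Ω⁻¹ = kg⁻¹·m⁻²·s³·A².
V = W/A (potential = power per current),
    = kg·m²·s⁻³·A⁻¹.
So V² = kg²·m⁴·s⁻⁶·A⁻².
Combining: Ω⁻¹·V² = (kg⁻¹·m⁻²·s³·A²) · (kg²·m⁴·s⁻⁶·A⁻²) = kg·m²·s⁻³.
kg·m²·s⁻³ is the base-SI form of the watt.

W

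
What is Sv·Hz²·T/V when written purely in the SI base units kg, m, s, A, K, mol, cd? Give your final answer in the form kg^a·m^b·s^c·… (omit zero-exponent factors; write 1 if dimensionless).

s⁻³

Sv = J/kg (equivalent dose = energy per mass),
    = m²·s⁻².
Hz = 1/s = s⁻¹ (frequency is cycles per second).
So Hz² = s⁻².
V = W/A (potential = power per current),
    = kg·m²·s⁻³·A⁻¹.
So V⁻¹ = kg⁻¹·m⁻²·s³·A.
T = Wb/m² (flux density = flux per area),
    = kg·s⁻²·A⁻¹.
Combining: Sv·Hz²·V⁻¹·T = (m²·s⁻²) · s⁻² · (kg⁻¹·m⁻²·s³·A) · (kg·s⁻²·A⁻¹) = s⁻³.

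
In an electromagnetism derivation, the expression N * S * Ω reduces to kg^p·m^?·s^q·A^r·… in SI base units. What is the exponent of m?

N = kg·m/s² = kg·m·s⁻² (force = mass × acceleration).
S = 1/Ω (conductance is reciprocal resistance),
    = kg⁻¹·m⁻²·s³·A².
Ω = V/A (resistance = voltage per current),
    = kg·m²·s⁻³·A⁻².
Combining: N·S·Ω = (kg·m·s⁻²) · (kg⁻¹·m⁻²·s³·A²) · (kg·m²·s⁻³·A⁻²) = kg·m·s⁻².
The exponent of m is 1.

1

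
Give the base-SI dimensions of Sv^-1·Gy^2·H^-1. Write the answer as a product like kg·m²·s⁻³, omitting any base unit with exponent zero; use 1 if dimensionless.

kg⁻¹·A²

Sv = J/kg (equivalent dose = energy per mass),
    = m²·s⁻².
So Sv⁻¹ = m⁻²·s².
Gy = J/kg (absorbed dose = energy per mass),
    = m²·s⁻².
So Gy² = m⁴·s⁻⁴.
H = Wb/A (inductance = flux per current),
    = kg·m²·s⁻²·A⁻².
So H⁻¹ = kg⁻¹·m⁻²·s²·A².
Combining: Sv⁻¹·Gy²·H⁻¹ = (m⁻²·s²) · (m⁴·s⁻⁴) · (kg⁻¹·m⁻²·s²·A²) = kg⁻¹·A².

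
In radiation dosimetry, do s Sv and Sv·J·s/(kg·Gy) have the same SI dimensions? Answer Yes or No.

Left side:
  Sv = J/kg (equivalent dose = energy per mass),
      = m²·s⁻².
  Combining: s·Sv = s · (m²·s⁻²) = m²·s⁻¹.
Right side:
  Sv = J/kg (equivalent dose = energy per mass),
      = m²·s⁻².
  J = N·m (work = force × distance),
      = kg·m²·s⁻².
  Gy = J/kg (absorbed dose = energy per mass),
      = m²·s⁻².
  So Gy⁻¹ = m⁻²·s².
  Combining: kg⁻¹·Sv·J·s·Gy⁻¹ = kg⁻¹ · (m²·s⁻²) · (kg·m²·s⁻²) · s · (m⁻²·s²) = m²·s⁻¹.
Both reduce to m²·s⁻¹.

Yes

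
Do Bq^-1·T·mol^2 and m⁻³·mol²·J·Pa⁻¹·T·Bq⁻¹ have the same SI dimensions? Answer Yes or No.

Left side:
  Bq = 1/s = s⁻¹ (activity is decays per second).
  So Bq⁻¹ = s.
  T = Wb/m² (flux density = flux per area),
      = kg·s⁻²·A⁻¹.
  Combining: Bq⁻¹·T·mol² = s · (kg·s⁻²·A⁻¹) · mol² = kg·s⁻¹·A⁻¹·mol².
Right side:
  J = kg·m²·s⁻².
  Pa = kg·m⁻¹·s⁻².
  So Pa⁻¹ = kg⁻¹·m·s².
  T = kg·s⁻²·A⁻¹.
  Bq = s⁻¹.
  So Bq⁻¹ = s.
  Combining: m⁻³·mol²·J·Pa⁻¹·T·Bq⁻¹ = m⁻³ · mol² · (kg·m²·s⁻²) · (kg⁻¹·m·s²) · (kg·s⁻²·A⁻¹) · s = kg·s⁻¹·A⁻¹·mol².
Both reduce to kg·s⁻¹·A⁻¹·mol².

Yes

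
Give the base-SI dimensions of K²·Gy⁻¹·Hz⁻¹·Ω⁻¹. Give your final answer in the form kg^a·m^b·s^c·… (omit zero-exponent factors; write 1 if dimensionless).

Gy = m²·s⁻².
So Gy⁻¹ = m⁻²·s².
Hz = s⁻¹.
So Hz⁻¹ = s.
Ω = kg·m²·s⁻³·A⁻².
So Ω⁻¹ = kg⁻¹·m⁻²·s³·A².
Combining: K²·Gy⁻¹·Hz⁻¹·Ω⁻¹ = K² · (m⁻²·s²) · s · (kg⁻¹·m⁻²·s³·A²) = kg⁻¹·m⁻⁴·s⁶·A²·K².

kg⁻¹·m⁻⁴·s⁶·A²·K²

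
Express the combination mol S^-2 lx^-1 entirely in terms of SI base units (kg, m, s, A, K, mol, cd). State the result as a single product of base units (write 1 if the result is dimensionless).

kg²·m⁶·s⁻⁶·A⁻⁴·mol·cd⁻¹

S = kg⁻¹·m⁻²·s³·A².
So S⁻² = kg²·m⁴·s⁻⁶·A⁻⁴.
lx = m⁻²·cd.
So lx⁻¹ = m²·cd⁻¹.
Combining: mol·S⁻²·lx⁻¹ = mol · (kg²·m⁴·s⁻⁶·A⁻⁴) · (m²·cd⁻¹) = kg²·m⁶·s⁻⁶·A⁻⁴·mol·cd⁻¹.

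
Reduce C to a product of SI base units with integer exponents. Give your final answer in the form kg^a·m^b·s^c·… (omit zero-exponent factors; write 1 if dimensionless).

s·A

C = s·A.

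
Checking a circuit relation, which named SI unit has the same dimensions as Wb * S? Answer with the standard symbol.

Wb = kg·m²·s⁻²·A⁻¹.
S = kg⁻¹·m⁻²·s³·A².
Combining: Wb·S = (kg·m²·s⁻²·A⁻¹) · (kg⁻¹·m⁻²·s³·A²) = s·A.
s·A is the base-SI form of the coulomb.

C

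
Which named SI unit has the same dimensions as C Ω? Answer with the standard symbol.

Wb

C = s·A.
Ω = kg·m²·s⁻³·A⁻².
Combining: C·Ω = (s·A) · (kg·m²·s⁻³·A⁻²) = kg·m²·s⁻²·A⁻¹.
kg·m²·s⁻²·A⁻¹ is the base-SI form of the weber.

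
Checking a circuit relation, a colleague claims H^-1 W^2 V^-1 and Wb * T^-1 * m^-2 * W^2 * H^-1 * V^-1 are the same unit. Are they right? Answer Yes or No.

Yes

Left side:
  H = kg·m²·s⁻²·A⁻².
  So H⁻¹ = kg⁻¹·m⁻²·s²·A².
  W = kg·m²·s⁻³.
  So W² = kg²·m⁴·s⁻⁶.
  V = kg·m²·s⁻³·A⁻¹.
  So V⁻¹ = kg⁻¹·m⁻²·s³·A.
  Combining: H⁻¹·W²·V⁻¹ = (kg⁻¹·m⁻²·s²·A²) · (kg²·m⁴·s⁻⁶) · (kg⁻¹·m⁻²·s³·A) = s⁻¹·A³.
Right side:
  Wb = kg·m²·s⁻²·A⁻¹.
  T = kg·s⁻²·A⁻¹.
  So T⁻¹ = kg⁻¹·s²·A.
  W = kg·m²·s⁻³.
  So W² = kg²·m⁴·s⁻⁶.
  H = kg·m²·s⁻²·A⁻².
  So H⁻¹ = kg⁻¹·m⁻²·s²·A².
  V = kg·m²·s⁻³·A⁻¹.
  So V⁻¹ = kg⁻¹·m⁻²·s³·A.
  Combining: Wb·T⁻¹·m⁻²·W²·H⁻¹·V⁻¹ = (kg·m²·s⁻²·A⁻¹) · (kg⁻¹·s²·A) · m⁻² · (kg²·m⁴·s⁻⁶) · (kg⁻¹·m⁻²·s²·A²) · (kg⁻¹·m⁻²·s³·A) = s⁻¹·A³.
Both reduce to s⁻¹·A³.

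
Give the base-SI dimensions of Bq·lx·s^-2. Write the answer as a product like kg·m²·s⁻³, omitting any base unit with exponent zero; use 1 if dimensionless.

Bq = 1/s = s⁻¹ (activity is decays per second).
lx = lm/m² (illuminance = luminous flux per area),
    = m⁻²·cd.
Combining: Bq·lx·s⁻² = s⁻¹ · (m⁻²·cd) · s⁻² = m⁻²·s⁻³·cd.

m⁻²·s⁻³·cd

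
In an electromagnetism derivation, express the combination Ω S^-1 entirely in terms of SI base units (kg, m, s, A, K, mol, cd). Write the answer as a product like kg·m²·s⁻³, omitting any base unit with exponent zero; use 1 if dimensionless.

Ω = kg·m²·s⁻³·A⁻².
S = kg⁻¹·m⁻²·s³·A².
So S⁻¹ = kg·m²·s⁻³·A⁻².
Combining: Ω·S⁻¹ = (kg·m²·s⁻³·A⁻²) · (kg·m²·s⁻³·A⁻²) = kg²·m⁴·s⁻⁶·A⁻⁴.

kg²·m⁴·s⁻⁶·A⁻⁴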